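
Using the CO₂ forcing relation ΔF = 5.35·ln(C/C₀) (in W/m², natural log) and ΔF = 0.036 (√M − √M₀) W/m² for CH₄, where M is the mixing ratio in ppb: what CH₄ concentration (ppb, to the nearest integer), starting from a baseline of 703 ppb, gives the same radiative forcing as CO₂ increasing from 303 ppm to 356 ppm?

CO₂ forcing: 5.35 × ln(356/303) = 5.35 × 0.161198 = 0.86241 W/m².
Set 0.036(√M − √703) = 0.86241: √M = 0.86241/0.036 + √703 = 23.9558 + 26.5141 = 50.4699.
M = (50.4699)² = 2547.21 ppb.

M ≈ 2547 ppb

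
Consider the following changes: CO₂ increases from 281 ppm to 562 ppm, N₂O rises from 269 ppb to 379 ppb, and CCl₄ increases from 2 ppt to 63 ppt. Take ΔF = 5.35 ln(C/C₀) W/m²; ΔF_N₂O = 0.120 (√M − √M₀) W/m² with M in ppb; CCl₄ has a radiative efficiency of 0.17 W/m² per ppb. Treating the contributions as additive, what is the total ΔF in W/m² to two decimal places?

ΔF = 4.09 W/m²

CO₂: 5.35 × ln(562/281) = 5.35 × ln(2.00000) = 5.35 × 0.69315 = 3.7084 W/m².
N₂O: 0.120 × (√379 − √269) = 0.120 × (19.4679 − 16.4012) = 0.120 × 3.0667 = 0.3680 W/m².
CCl₄: Δ = 63 − 2 = 61 ppt = 0.061 ppb; ΔF = 0.17 × 0.061 = 0.0104 W/m².
Total ΔF = 3.7084 + 0.3680 + 0.0104 = 4.0868 W/m².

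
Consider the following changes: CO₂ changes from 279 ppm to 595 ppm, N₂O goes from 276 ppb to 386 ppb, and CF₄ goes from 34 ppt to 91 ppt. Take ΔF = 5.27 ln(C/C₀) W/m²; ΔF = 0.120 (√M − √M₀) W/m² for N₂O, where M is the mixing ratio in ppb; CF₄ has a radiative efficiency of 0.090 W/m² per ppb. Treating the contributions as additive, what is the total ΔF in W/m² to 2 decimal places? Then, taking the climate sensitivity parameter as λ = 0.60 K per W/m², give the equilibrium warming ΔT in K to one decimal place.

ΔF = 4.36 W/m²; ΔT = 2.6 K

CO₂: 5.27 × ln(595/279) = 5.27 × ln(2.13262) = 5.27 × 0.75735 = 3.9912 W/m².
N₂O: 0.120 × (√386 − √276) = 0.120 × (19.6469 − 16.6132) = 0.120 × 3.0337 = 0.3640 W/m².
CF₄: Δ = 91 − 34 = 57 ppt = 0.057 ppb; ΔF = 0.090 × 0.057 = 0.0051 W/m².
Total ΔF = 3.9912 + 0.3640 + 0.0051 = 4.3603 W/m².
ΔT = λ ΔF = 0.60 × 4.36 = 2.6160 K.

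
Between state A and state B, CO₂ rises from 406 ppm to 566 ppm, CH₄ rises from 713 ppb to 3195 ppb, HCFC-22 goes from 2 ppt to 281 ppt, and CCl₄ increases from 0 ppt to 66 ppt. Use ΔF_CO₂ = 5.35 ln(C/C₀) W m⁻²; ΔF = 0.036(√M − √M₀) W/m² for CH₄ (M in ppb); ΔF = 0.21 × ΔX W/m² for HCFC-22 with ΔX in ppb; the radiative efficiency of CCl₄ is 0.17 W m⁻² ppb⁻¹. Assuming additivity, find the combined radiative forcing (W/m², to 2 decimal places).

CO₂: 5.35 × ln(566/406) = 5.35 × ln(1.39409) = 5.35 × 0.33224 = 1.7775 W/m².
CH₄: 0.036 × (√3195 − √713) = 0.036 × (56.5243 − 26.7021) = 0.036 × 29.8222 = 1.0736 W/m².
HCFC-22: Δ = 281 − 2 = 279 ppt = 0.279 ppb; ΔF = 0.21 × 0.279 = 0.0586 W/m².
CCl₄: Δ = 66 − 0 = 66 ppt = 0.066 ppb; ΔF = 0.17 × 0.066 = 0.0112 W/m².
Total ΔF = 1.7775 + 1.0736 + 0.0586 + 0.0112 = 2.9209 W/m².

ΔF = 2.92 W/m²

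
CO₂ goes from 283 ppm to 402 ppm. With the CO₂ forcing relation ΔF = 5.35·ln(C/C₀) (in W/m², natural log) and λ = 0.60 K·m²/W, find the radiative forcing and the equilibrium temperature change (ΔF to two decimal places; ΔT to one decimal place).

ΔF = 1.88 W/m²; ΔT = 1.1 K

CO₂: 5.35 × ln(402/283) = 5.35 × ln(1.42049) = 5.35 × 0.35100 = 1.8779 W/m².
ΔT = λ ΔF = 0.60 × 1.88 = 1.1280 K.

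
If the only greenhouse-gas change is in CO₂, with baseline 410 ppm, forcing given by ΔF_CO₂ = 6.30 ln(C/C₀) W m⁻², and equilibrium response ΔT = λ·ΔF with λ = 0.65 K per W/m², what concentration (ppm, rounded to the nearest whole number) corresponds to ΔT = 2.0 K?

Required forcing: ΔF = ΔT/λ = 2.0/0.65 = 3.0769 W/m².
Then ln(C/410) = ΔF/6.30 = 3.0769/6.30 = 0.48840.
So C = 410 × e^0.48840 = 410 × 1.62971 = 668.18 ppm.

C ≈ 668 ppm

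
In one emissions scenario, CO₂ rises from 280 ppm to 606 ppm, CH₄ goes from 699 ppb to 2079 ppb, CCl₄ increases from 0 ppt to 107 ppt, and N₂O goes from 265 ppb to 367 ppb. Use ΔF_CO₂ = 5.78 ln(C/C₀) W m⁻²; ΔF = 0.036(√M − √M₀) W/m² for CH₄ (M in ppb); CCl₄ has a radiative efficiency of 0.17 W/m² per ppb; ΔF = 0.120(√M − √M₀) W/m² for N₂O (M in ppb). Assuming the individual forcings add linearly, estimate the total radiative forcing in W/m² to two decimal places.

ΔF = 5.52 W/m²

CO₂: 5.78 × ln(606/280) = 5.78 × ln(2.16429) = 5.78 × 0.77209 = 4.4627 W/m².
CH₄: 0.036 × (√2079 − √699) = 0.036 × (45.5961 − 26.4386) = 0.036 × 19.1575 = 0.6897 W/m².
CCl₄: Δ = 107 − 0 = 107 ppt = 0.107 ppb; ΔF = 0.17 × 0.107 = 0.0182 W/m².
N₂O: 0.120 × (√367 − √265) = 0.120 × (19.1572 − 16.2788) = 0.120 × 2.8784 = 0.3454 W/m².
Total ΔF = 4.4627 + 0.6897 + 0.0182 + 0.3454 = 5.5160 W/m².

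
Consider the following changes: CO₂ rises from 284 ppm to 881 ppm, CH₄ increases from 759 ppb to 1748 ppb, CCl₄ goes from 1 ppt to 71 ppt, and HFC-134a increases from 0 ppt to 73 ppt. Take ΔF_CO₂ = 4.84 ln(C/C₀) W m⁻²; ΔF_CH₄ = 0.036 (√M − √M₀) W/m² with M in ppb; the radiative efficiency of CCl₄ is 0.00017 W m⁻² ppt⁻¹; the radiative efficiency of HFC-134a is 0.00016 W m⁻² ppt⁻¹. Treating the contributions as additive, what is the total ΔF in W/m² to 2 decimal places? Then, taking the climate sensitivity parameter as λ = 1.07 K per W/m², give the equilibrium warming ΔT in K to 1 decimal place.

CO₂: 4.84 × ln(881/284) = 4.84 × ln(3.10211) = 4.84 × 1.13208 = 5.4793 W/m².
CH₄: 0.036 × (√1748 − √759) = 0.036 × (41.8091 − 27.5500) = 0.036 × 14.2591 = 0.5133 W/m².
CCl₄: ΔF = 0.00017 × (71 − 1) = 0.00017 × 70 = 0.0119 W/m².
HFC-134a: ΔF = 0.00016 × (73 − 0) = 0.00016 × 73 = 0.0117 W/m².
Total ΔF = 5.4793 + 0.5133 + 0.0119 + 0.0117 = 6.0162 W/m².
ΔT = λ ΔF = 1.07 × 6.02 = 6.4414 K.

ΔF = 6.02 W/m²; ΔT = 6.4 K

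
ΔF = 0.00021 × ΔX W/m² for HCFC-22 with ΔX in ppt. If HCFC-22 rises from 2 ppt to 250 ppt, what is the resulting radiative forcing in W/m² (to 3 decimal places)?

ΔF = 0.052 W/m²

HCFC-22: ΔF = 0.00021 × (250 − 2) = 0.00021 × 248 = 0.0521 W/m².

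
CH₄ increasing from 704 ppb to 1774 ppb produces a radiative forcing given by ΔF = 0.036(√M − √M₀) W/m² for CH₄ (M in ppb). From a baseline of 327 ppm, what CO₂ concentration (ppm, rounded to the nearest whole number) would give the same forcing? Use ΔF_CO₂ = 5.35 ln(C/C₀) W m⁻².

C ≈ 363 ppm

CH₄ forcing: 0.036 × (√1774 − √704) = 0.036 × (42.1189 − 26.5330) = 0.036 × 15.5859 = 0.56109 W/m².
Set 5.35 ln(C/327) = 0.56109: ln(C/327) = 0.56109/5.35 = 0.10488, so C = 327 × e^0.10488 = 327 × 1.11058 = 363.16 ppm.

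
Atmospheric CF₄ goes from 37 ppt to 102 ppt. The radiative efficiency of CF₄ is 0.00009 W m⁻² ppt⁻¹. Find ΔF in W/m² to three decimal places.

CF₄: ΔF = 0.00009 × (102 − 37) = 0.00009 × 65 = 0.0059 W/m².

ΔF = 0.006 W/m²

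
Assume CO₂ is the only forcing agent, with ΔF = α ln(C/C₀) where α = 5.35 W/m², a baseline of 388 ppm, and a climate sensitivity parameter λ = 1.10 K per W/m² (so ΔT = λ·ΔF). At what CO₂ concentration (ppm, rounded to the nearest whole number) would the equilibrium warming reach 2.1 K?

Required forcing: ΔF = ΔT/λ = 2.1/1.10 = 1.9091 W/m².
Then ln(C/388) = ΔF/5.35 = 1.9091/5.35 = 0.35684.
So C = 388 × e^0.35684 = 388 × 1.42881 = 554.38 ppm.

C ≈ 554 ppm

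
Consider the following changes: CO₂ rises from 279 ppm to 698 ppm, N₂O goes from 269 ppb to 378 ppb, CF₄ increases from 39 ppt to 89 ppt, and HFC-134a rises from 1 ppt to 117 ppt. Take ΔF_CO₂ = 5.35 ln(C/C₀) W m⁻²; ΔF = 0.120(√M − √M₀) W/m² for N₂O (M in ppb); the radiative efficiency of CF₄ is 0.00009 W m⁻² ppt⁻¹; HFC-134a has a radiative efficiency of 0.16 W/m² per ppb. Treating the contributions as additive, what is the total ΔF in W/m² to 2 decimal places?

ΔF = 5.29 W/m²

CO₂: 5.35 × ln(698/279) = 5.35 × ln(2.50179) = 5.35 × 0.91701 = 4.9060 W/m².
N₂O: 0.120 × (√378 − √269) = 0.120 × (19.4422 − 16.4012) = 0.120 × 3.0410 = 0.3649 W/m².
CF₄: ΔF = 0.00009 × (89 − 39) = 0.00009 × 50 = 0.0045 W/m².
HFC-134a: Δ = 117 − 1 = 116 ppt = 0.116 ppb; ΔF = 0.16 × 0.116 = 0.0186 W/m².
Total ΔF = 4.9060 + 0.3649 + 0.0045 + 0.0186 = 5.2940 W/m².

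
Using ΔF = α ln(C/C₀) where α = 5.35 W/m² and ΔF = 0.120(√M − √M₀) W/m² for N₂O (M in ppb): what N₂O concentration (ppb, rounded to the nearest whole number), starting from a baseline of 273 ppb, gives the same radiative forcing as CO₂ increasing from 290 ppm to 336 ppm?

M ≈ 533 ppb

CO₂ forcing: 5.35 × ln(336/290) = 5.35 × 0.147230 = 0.78768 W/m².
Set 0.120(√M − √273) = 0.78768: √M = 0.78768/0.120 + √273 = 6.5640 + 16.5227 = 23.0867.
M = (23.0867)² = 533.00 ppb.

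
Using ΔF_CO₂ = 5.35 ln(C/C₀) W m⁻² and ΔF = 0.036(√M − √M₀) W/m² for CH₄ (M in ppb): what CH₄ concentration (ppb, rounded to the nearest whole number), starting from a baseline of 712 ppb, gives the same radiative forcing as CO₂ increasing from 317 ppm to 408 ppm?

CO₂ forcing: 5.35 × ln(408/317) = 5.35 × 0.252365 = 1.35015 W/m².
Set 0.036(√M − √712) = 1.35015: √M = 1.35015/0.036 + √712 = 37.5042 + 26.6833 = 64.1875.
M = (64.1875)² = 4120.04 ppb.

M ≈ 4120 ppb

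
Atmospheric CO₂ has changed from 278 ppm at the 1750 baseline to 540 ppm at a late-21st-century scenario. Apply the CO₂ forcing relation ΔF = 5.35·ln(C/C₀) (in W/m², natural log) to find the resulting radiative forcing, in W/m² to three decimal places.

CO₂: 5.35 × ln(540/278) = 5.35 × ln(1.94245) = 5.35 × 0.66395 = 3.5521 W/m².

ΔF = 3.552 W/m²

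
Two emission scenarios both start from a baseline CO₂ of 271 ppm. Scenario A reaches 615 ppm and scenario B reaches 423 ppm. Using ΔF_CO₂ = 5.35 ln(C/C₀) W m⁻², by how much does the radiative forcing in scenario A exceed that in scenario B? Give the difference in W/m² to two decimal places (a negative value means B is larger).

ΔF_A − ΔF_B = 2.00 W/m²

ΔF_A = 5.35 ln(615/271) = 5.35 × 0.81950 = 4.3843 W/m².
ΔF_B = 5.35 ln(423/271) = 5.35 × 0.44525 = 2.3821 W/m².
Difference: 4.3843 − 2.3821 = 2.0022 W/m².
(Equivalently, ΔF_A − ΔF_B = 5.35 ln(615/423) = 5.35 × 0.37425 = 2.0022 W/m².)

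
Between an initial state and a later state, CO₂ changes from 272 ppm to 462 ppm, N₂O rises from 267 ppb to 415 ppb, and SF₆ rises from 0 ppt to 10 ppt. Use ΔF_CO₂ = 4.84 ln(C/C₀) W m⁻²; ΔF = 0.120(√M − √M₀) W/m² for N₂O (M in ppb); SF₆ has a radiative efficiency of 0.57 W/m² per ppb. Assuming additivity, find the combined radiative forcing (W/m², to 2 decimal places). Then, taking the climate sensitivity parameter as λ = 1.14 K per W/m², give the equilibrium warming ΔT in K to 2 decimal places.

CO₂: 4.84 × ln(462/272) = 4.84 × ln(1.69853) = 4.84 × 0.52976 = 2.5640 W/m².
N₂O: 0.120 × (√415 − √267) = 0.120 × (20.3715 − 16.3401) = 0.120 × 4.0314 = 0.4838 W/m².
SF₆: Δ = 10 − 0 = 10 ppt = 0.010 ppb; ΔF = 0.57 × 0.010 = 0.0057 W/m².
Total ΔF = 2.5640 + 0.4838 + 0.0057 = 3.0535 W/m².
ΔT = λ ΔF = 1.14 × 3.05 = 3.4770 K.

ΔF = 3.05 W/m²; ΔT = 3.48 K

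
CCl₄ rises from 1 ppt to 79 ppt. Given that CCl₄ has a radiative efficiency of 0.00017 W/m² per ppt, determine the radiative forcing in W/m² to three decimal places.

ΔF = 0.013 W/m²

CCl₄: ΔF = 0.00017 × (79 − 1) = 0.00017 × 78 = 0.0133 W/m².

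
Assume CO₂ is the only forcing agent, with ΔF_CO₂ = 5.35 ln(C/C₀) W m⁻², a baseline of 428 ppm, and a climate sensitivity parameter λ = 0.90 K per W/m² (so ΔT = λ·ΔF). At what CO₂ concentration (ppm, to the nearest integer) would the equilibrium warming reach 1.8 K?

Required forcing: ΔF = ΔT/λ = 1.8/0.90 = 2.0000 W/m².
Then ln(C/428) = ΔF/5.35 = 2.0000/5.35 = 0.37383.
So C = 428 × e^0.37383 = 428 × 1.45329 = 622.01 ppm.

C ≈ 622 ppm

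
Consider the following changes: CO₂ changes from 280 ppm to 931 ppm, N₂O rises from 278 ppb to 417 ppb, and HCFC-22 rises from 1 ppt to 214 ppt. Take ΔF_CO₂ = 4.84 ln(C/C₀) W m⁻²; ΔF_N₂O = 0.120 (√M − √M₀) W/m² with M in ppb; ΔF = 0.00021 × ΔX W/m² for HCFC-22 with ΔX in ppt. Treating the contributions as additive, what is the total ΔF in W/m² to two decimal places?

ΔF = 6.31 W/m²

CO₂: 4.84 × ln(931/280) = 4.84 × ln(3.32500) = 4.84 × 1.20147 = 5.8151 W/m².
N₂O: 0.120 × (√417 − √278) = 0.120 × (20.4206 − 16.6733) = 0.120 × 3.7473 = 0.4497 W/m².
HCFC-22: ΔF = 0.00021 × (214 − 1) = 0.00021 × 213 = 0.0447 W/m².
Total ΔF = 5.8151 + 0.4497 + 0.0447 = 6.3095 W/m².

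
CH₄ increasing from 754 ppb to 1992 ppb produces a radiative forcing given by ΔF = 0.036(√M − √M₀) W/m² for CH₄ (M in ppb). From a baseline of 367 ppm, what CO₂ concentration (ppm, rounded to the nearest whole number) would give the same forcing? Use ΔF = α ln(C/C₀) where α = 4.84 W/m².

CH₄ forcing: 0.036 × (√1992 − √754) = 0.036 × (44.6318 − 27.4591) = 0.036 × 17.1727 = 0.61822 W/m².
Set 4.84 ln(C/367) = 0.61822: ln(C/367) = 0.61822/4.84 = 0.12773, so C = 367 × e^0.12773 = 367 × 1.13625 = 417.00 ppm.

C ≈ 417 ppm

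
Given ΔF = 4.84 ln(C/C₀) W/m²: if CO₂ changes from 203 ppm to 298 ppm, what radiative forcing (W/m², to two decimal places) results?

CO₂: 4.84 × ln(298/203) = 4.84 × ln(1.46798) = 4.84 × 0.38389 = 1.8580 W/m².

ΔF = 1.86 W/m²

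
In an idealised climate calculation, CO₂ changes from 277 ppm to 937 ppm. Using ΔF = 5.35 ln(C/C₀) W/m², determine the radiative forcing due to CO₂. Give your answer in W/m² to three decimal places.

CO₂ absorption bands are partially saturated, so forcing scales with the logarithm of the concentration ratio.
CO₂: 5.35 × ln(937/277) = 5.35 × ln(3.38267) = 5.35 × 1.21867 = 6.5199 W/m².

ΔF = 6.520 W/m²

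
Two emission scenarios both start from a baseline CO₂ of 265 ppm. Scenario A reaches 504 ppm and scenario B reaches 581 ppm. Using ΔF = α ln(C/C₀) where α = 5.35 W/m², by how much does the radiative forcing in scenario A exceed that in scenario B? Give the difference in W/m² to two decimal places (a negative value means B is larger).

ΔF_A = 5.35 ln(504/265) = 5.35 × 0.64285 = 3.4392 W/m².
ΔF_B = 5.35 ln(581/265) = 5.35 × 0.78502 = 4.1999 W/m².
Difference: 3.4392 − 4.1999 = -0.7607 W/m².

ΔF_A − ΔF_B = -0.76 W/m²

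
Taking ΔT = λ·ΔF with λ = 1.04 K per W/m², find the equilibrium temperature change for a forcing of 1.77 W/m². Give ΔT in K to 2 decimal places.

ΔT = λ ΔF = 1.04 × 1.77 = 1.8408 K.

ΔT = 1.84 K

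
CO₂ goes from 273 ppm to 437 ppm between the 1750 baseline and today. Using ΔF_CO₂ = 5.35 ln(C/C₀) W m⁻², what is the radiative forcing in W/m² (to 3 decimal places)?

CO₂: 5.35 × ln(437/273) = 5.35 × ln(1.60073) = 5.35 × 0.47046 = 2.5170 W/m².

ΔF = 2.517 W/m²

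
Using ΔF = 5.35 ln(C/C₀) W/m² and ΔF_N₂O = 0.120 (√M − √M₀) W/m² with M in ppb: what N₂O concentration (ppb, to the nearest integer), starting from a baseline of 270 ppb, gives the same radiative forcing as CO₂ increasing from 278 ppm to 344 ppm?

M ≈ 672 ppb

CO₂ forcing: 5.35 × ln(344/278) = 5.35 × 0.213021 = 1.13966 W/m².
Set 0.120(√M − √270) = 1.13966: √M = 1.13966/0.120 + √270 = 9.4972 + 16.4317 = 25.9289.
M = (25.9289)² = 672.31 ppb.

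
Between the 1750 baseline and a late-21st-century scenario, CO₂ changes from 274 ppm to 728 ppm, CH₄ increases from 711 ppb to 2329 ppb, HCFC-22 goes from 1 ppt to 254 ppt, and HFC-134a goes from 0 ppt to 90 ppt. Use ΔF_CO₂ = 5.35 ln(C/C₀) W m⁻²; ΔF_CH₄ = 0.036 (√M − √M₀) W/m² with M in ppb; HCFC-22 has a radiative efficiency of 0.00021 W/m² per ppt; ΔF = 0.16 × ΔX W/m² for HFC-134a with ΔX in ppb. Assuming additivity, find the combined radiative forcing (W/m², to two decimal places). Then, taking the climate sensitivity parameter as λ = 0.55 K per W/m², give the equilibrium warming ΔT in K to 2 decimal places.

ΔF = 6.07 W/m²; ΔT = 3.34 K

CO₂: 5.35 × ln(728/274) = 5.35 × ln(2.65693) = 5.35 × 0.97717 = 5.2279 W/m².
CH₄: 0.036 × (√2329 − √711) = 0.036 × (48.2597 − 26.6646) = 0.036 × 21.5951 = 0.7774 W/m².
HCFC-22: ΔF = 0.00021 × (254 − 1) = 0.00021 × 253 = 0.0531 W/m².
HFC-134a: Δ = 90 − 0 = 90 ppt = 0.090 ppb; ΔF = 0.16 × 0.090 = 0.0144 W/m².
Total ΔF = 5.2279 + 0.7774 + 0.0531 + 0.0144 = 6.0728 W/m².
ΔT = λ ΔF = 0.55 × 6.07 = 3.3385 K.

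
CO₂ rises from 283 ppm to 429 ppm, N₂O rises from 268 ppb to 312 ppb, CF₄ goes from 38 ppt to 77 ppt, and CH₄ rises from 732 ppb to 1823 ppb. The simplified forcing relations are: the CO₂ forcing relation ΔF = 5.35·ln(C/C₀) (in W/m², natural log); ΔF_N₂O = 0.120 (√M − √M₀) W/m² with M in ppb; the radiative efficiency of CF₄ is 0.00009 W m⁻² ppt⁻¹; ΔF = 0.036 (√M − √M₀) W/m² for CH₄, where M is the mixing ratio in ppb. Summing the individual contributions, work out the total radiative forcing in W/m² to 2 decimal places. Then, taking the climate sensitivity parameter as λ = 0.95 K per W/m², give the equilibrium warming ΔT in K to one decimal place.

ΔF = 2.95 W/m²; ΔT = 2.8 K

CO₂: 5.35 × ln(429/283) = 5.35 × ln(1.51590) = 5.35 × 0.41601 = 2.2257 W/m².
N₂O: 0.120 × (√312 − √268) = 0.120 × (17.6635 − 16.3707) = 0.120 × 1.2928 = 0.1551 W/m².
CF₄: ΔF = 0.00009 × (77 − 38) = 0.00009 × 39 = 0.0035 W/m².
CH₄: 0.036 × (√1823 − √732) = 0.036 × (42.6966 − 27.0555) = 0.036 × 15.6411 = 0.5631 W/m².
Total ΔF = 2.2257 + 0.1551 + 0.0035 + 0.5631 = 2.9474 W/m².
ΔT = λ ΔF = 0.95 × 2.95 = 2.8025 K.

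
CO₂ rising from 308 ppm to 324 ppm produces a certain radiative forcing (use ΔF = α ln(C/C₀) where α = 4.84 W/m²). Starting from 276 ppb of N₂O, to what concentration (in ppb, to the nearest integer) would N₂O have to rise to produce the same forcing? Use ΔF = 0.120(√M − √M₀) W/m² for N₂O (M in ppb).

CO₂ forcing: 4.84 × ln(324/308) = 4.84 × 0.050644 = 0.24512 W/m².
Set 0.120(√M − √276) = 0.24512: √M = 0.24512/0.120 + √276 = 2.0427 + 16.6132 = 18.6559.
M = (18.6559)² = 348.04 ppb.

M ≈ 348 ppb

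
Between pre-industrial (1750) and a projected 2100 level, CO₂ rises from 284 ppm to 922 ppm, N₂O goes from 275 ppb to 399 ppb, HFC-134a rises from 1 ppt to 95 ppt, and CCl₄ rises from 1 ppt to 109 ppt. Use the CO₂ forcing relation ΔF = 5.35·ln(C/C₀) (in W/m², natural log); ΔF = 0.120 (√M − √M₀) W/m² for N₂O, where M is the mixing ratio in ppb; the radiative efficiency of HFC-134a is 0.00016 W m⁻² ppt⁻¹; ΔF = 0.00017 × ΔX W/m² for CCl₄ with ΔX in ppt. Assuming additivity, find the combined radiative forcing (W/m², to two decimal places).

ΔF = 6.74 W/m²

CO₂: 5.35 × ln(922/284) = 5.35 × ln(3.24648) = 5.35 × 1.17757 = 6.3000 W/m².
N₂O: 0.120 × (√399 − √275) = 0.120 × (19.9750 − 16.5831) = 0.120 × 3.3919 = 0.4070 W/m².
HFC-134a: ΔF = 0.00016 × (95 − 1) = 0.00016 × 94 = 0.0150 W/m².
CCl₄: ΔF = 0.00017 × (109 − 1) = 0.00017 × 108 = 0.0184 W/m².
Total ΔF = 6.3000 + 0.4070 + 0.0150 + 0.0184 = 6.7404 W/m².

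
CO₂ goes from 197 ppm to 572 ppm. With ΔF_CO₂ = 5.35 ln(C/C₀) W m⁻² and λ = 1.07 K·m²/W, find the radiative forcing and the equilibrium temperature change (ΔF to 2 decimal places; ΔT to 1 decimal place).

ΔF = 5.70 W/m²; ΔT = 6.1 K

CO₂: 5.35 × ln(572/197) = 5.35 × ln(2.90355) = 5.35 × 1.06593 = 5.7027 W/m².
ΔT = λ ΔF = 1.07 × 5.70 = 6.0990 K.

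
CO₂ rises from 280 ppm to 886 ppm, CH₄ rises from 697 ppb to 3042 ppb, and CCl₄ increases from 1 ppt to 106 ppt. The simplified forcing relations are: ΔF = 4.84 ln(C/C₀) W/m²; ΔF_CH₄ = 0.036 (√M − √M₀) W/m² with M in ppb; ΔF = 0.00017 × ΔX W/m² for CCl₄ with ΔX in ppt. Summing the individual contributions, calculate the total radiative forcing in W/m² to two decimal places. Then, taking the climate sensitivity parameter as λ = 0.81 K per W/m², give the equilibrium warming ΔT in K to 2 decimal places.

CO₂: 4.84 × ln(886/280) = 4.84 × ln(3.16429) = 4.84 × 1.15193 = 5.5753 W/m².
CH₄: 0.036 × (√3042 − √697) = 0.036 × (55.1543 − 26.4008) = 0.036 × 28.7535 = 1.0351 W/m².
CCl₄: ΔF = 0.00017 × (106 − 1) = 0.00017 × 105 = 0.0179 W/m².
Total ΔF = 5.5753 + 1.0351 + 0.0179 = 6.6283 W/m².
ΔT = λ ΔF = 0.81 × 6.63 = 5.3703 K.

ΔF = 6.63 W/m²; ΔT = 5.37 K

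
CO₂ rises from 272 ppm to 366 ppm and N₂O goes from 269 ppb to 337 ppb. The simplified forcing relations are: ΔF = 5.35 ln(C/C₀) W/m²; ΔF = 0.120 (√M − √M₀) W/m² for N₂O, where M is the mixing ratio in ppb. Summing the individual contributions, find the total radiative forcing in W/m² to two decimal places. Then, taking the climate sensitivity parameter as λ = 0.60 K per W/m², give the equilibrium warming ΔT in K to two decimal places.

CO₂: 5.35 × ln(366/272) = 5.35 × ln(1.34559) = 5.35 × 0.29683 = 1.5880 W/m².
N₂O: 0.120 × (√337 − √269) = 0.120 × (18.3576 − 16.4012) = 0.120 × 1.9564 = 0.2348 W/m².
Total ΔF = 1.5880 + 0.2348 = 1.8228 W/m².
ΔT = λ ΔF = 0.60 × 1.82 = 1.0920 K.

ΔF = 1.82 W/m²; ΔT = 1.09 K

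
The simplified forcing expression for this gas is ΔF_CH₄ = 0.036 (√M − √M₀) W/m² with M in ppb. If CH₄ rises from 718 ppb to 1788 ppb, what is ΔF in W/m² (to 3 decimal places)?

ΔF = 0.558 W/m²

CH₄: 0.036 × (√1788 − √718) = 0.036 × (42.2847 − 26.7955) = 0.036 × 15.4892 = 0.5576 W/m².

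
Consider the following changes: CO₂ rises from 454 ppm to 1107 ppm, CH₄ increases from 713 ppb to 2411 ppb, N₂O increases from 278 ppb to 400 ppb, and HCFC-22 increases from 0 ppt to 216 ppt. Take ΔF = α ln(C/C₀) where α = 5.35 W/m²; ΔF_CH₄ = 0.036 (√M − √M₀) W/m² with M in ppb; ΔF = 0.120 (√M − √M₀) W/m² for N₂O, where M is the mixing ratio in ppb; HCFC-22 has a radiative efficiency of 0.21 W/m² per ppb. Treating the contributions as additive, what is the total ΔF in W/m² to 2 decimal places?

CO₂: 5.35 × ln(1107/454) = 5.35 × ln(2.43833) = 5.35 × 0.89131 = 4.7685 W/m².
CH₄: 0.036 × (√2411 − √713) = 0.036 × (49.1019 − 26.7021) = 0.036 × 22.3998 = 0.8064 W/m².
N₂O: 0.120 × (√400 − √278) = 0.120 × (20.0000 − 16.6733) = 0.120 × 3.3267 = 0.3992 W/m².
HCFC-22: Δ = 216 − 0 = 216 ppt = 0.216 ppb; ΔF = 0.21 × 0.216 = 0.0454 W/m².
Total ΔF = 4.7685 + 0.8064 + 0.3992 + 0.0454 = 6.0195 W/m².

ΔF = 6.02 W/m²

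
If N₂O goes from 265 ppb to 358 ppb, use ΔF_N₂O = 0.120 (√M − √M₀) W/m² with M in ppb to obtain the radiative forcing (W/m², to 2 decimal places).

N₂O: 0.120 × (√358 − √265) = 0.120 × (18.9209 − 16.2788) = 0.120 × 2.6421 = 0.3171 W/m².

ΔF = 0.32 W/m²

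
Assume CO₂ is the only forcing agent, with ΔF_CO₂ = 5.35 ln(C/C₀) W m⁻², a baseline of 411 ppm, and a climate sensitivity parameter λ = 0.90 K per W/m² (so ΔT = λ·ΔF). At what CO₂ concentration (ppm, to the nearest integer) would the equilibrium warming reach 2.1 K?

Required forcing: ΔF = ΔT/λ = 2.1/0.90 = 2.3333 W/m².
Then ln(C/411) = ΔF/5.35 = 2.3333/5.35 = 0.43613.
So C = 411 × e^0.43613 = 411 × 1.54671 = 635.70 ppm.

C ≈ 636 ppm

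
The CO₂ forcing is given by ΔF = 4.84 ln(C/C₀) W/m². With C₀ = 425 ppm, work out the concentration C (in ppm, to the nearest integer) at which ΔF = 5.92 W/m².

Set 4.84 ln(C/425) = 5.92, so ln(C/425) = 5.92/4.84 = 1.22314.
Then C/425 = e^1.22314 = 3.39784, giving C = 425 × 3.39784 = 1444.08 ppm.

C ≈ 1444 ppm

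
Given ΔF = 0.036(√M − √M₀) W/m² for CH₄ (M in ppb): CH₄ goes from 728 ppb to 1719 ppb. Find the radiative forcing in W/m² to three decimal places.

ΔF = 0.521 W/m²

CH₄: 0.036 × (√1719 − √728) = 0.036 × (41.4608 − 26.9815) = 0.036 × 14.4793 = 0.5213 W/m².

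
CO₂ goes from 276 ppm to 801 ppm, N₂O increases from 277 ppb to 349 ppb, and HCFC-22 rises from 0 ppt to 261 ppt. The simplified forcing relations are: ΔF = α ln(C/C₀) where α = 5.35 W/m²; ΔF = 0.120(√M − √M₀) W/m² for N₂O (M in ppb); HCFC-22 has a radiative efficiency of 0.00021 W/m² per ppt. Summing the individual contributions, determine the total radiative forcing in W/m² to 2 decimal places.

CO₂: 5.35 × ln(801/276) = 5.35 × ln(2.90217) = 5.35 × 1.06546 = 5.7002 W/m².
N₂O: 0.120 × (√349 − √277) = 0.120 × (18.6815 − 16.6433) = 0.120 × 2.0382 = 0.2446 W/m².
HCFC-22: ΔF = 0.00021 × (261 − 0) = 0.00021 × 261 = 0.0548 W/m².
Total ΔF = 5.7002 + 0.2446 + 0.0548 = 5.9996 W/m².

ΔF = 6.00 W/m²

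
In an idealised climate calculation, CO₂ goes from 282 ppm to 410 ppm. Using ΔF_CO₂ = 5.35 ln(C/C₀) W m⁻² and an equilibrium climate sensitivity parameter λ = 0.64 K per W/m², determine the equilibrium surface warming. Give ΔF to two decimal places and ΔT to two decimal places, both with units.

CO₂: 5.35 × ln(410/282) = 5.35 × ln(1.45390) = 5.35 × 0.37425 = 2.0022 W/m².
ΔT = λ ΔF = 0.64 × 2.00 = 1.2800 K.

ΔF = 2.00 W/m²; ΔT = 1.28 K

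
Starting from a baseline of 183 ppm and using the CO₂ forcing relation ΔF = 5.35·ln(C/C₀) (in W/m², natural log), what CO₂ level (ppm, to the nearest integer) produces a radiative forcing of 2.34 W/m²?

C ≈ 283 ppm

Set 5.35 ln(C/183) = 2.34, so ln(C/183) = 2.34/5.35 = 0.43738.
Then C/183 = e^0.43738 = 1.54864, giving C = 183 × 1.54864 = 283.40 ppm.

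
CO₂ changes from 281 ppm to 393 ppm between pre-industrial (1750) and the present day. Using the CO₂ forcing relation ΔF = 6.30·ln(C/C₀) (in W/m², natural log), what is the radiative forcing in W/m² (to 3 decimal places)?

CO₂ absorption bands are partially saturated, so forcing scales with the logarithm of the concentration ratio.
CO₂: 6.30 × ln(393/281) = 6.30 × ln(1.39858) = 6.30 × 0.33546 = 2.1134 W/m².

ΔF = 2.113 W/m²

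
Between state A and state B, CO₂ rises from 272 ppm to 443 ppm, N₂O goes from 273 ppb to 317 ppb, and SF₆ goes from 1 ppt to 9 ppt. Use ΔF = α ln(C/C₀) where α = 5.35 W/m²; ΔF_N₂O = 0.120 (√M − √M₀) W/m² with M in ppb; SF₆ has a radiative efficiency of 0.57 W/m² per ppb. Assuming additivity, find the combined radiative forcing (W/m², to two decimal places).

CO₂: 5.35 × ln(443/272) = 5.35 × ln(1.62868) = 5.35 × 0.48777 = 2.6096 W/m².
N₂O: 0.120 × (√317 − √273) = 0.120 × (17.8045 − 16.5227) = 0.120 × 1.2818 = 0.1538 W/m².
SF₆: Δ = 9 − 1 = 8 ppt = 0.008 ppb; ΔF = 0.57 × 0.008 = 0.0046 W/m².
Total ΔF = 2.6096 + 0.1538 + 0.0046 = 2.7680 W/m².

ΔF = 2.77 W/m²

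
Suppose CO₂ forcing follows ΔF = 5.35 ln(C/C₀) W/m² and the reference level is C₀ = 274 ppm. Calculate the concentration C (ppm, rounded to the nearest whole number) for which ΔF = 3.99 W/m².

Set 5.35 ln(C/274) = 3.99, so ln(C/274) = 3.99/5.35 = 0.74579.
Then C/274 = e^0.74579 = 2.10811, giving C = 274 × 2.10811 = 577.62 ppm.

C ≈ 578 ppm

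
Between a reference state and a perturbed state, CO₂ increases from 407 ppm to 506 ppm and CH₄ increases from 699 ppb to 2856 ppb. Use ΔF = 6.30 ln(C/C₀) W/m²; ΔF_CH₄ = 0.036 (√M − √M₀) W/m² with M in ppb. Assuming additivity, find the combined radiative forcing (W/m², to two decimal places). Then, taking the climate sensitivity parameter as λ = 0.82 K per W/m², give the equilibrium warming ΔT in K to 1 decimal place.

ΔF = 2.34 W/m²; ΔT = 1.9 K

CO₂: 6.30 × ln(506/407) = 6.30 × ln(1.24324) = 6.30 × 0.21772 = 1.3716 W/m².
CH₄: 0.036 × (√2856 − √699) = 0.036 × (53.4416 − 26.4386) = 0.036 × 27.0030 = 0.9721 W/m².
Total ΔF = 1.3716 + 0.9721 = 2.3437 W/m².
ΔT = λ ΔF = 0.82 × 2.34 = 1.9188 K.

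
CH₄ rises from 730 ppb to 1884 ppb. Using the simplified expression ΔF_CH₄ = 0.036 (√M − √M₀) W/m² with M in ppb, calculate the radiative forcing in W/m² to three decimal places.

CH₄: 0.036 × (√1884 − √730) = 0.036 × (43.4051 − 27.0185) = 0.036 × 16.3866 = 0.5899 W/m².

ΔF = 0.590 W/m²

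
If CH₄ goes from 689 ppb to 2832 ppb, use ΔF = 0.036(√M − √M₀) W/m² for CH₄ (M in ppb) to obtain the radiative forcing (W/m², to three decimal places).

ΔF = 0.971 W/m²

CH₄: 0.036 × (√2832 − √689) = 0.036 × (53.2165 − 26.2488) = 0.036 × 26.9677 = 0.9708 W/m².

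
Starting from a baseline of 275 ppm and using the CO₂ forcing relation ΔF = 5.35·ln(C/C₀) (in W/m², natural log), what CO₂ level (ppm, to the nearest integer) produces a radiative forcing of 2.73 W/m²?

Set 5.35 ln(C/275) = 2.73, so ln(C/275) = 2.73/5.35 = 0.51028.
Then C/275 = e^0.51028 = 1.66576, giving C = 275 × 1.66576 = 458.08 ppm.

C ≈ 458 ppm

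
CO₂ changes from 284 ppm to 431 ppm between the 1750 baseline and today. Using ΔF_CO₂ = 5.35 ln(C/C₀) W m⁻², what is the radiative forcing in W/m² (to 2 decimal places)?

ΔF = 2.23 W/m²

CO₂ absorption bands are partially saturated, so forcing scales with the logarithm of the concentration ratio.
CO₂: 5.35 × ln(431/284) = 5.35 × ln(1.51761) = 5.35 × 0.41714 = 2.2317 W/m².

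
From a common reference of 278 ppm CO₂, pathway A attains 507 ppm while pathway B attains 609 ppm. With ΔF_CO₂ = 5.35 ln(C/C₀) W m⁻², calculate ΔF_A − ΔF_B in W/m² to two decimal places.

ΔF_A − ΔF_B = -0.98 W/m²

ΔF_A = 5.35 ln(507/278) = 5.35 × 0.60089 = 3.2148 W/m².
ΔF_B = 5.35 ln(609/278) = 5.35 × 0.78420 = 4.1955 W/m².
Difference: 3.2148 − 4.1955 = -0.9807 W/m².
(Equivalently, ΔF_A − ΔF_B = 5.35 ln(507/609) = 5.35 × -0.18331 = -0.9807 W/m².)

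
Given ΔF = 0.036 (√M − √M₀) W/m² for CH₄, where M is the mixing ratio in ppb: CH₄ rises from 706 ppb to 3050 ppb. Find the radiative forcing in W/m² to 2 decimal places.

ΔF = 1.03 W/m²

CH₄: 0.036 × (√3050 − √706) = 0.036 × (55.2268 − 26.5707) = 0.036 × 28.6561 = 1.0316 W/m².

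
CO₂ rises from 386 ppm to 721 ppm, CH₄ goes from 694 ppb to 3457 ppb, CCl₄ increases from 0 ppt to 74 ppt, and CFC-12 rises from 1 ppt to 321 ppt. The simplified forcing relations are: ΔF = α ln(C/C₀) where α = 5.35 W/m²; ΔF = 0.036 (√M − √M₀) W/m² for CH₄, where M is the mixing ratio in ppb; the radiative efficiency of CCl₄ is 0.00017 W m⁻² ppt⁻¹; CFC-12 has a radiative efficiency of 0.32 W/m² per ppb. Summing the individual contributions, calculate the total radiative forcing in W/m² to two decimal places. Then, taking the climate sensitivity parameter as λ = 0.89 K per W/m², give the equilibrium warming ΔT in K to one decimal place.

ΔF = 4.63 W/m²; ΔT = 4.1 K

CO₂: 5.35 × ln(721/386) = 5.35 × ln(1.86788) = 5.35 × 0.62480 = 3.3427 W/m².
CH₄: 0.036 × (√3457 − √694) = 0.036 × (58.7963 − 26.3439) = 0.036 × 32.4524 = 1.1683 W/m².
CCl₄: ΔF = 0.00017 × (74 − 0) = 0.00017 × 74 = 0.0126 W/m².
CFC-12: Δ = 321 − 1 = 320 ppt = 0.320 ppb; ΔF = 0.32 × 0.320 = 0.1024 W/m².
Total ΔF = 3.3427 + 1.1683 + 0.0126 + 0.1024 = 4.6260 W/m².
ΔT = λ ΔF = 0.89 × 4.63 = 4.1207 K.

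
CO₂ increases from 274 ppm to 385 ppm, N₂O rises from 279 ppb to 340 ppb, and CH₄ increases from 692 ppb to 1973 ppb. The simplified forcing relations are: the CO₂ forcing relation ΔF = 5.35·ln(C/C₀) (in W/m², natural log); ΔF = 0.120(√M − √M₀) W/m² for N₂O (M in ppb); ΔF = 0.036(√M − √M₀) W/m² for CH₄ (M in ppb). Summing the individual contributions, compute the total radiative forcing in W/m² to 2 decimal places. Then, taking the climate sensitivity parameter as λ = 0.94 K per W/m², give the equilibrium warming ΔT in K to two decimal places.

CO₂: 5.35 × ln(385/274) = 5.35 × ln(1.40511) = 5.35 × 0.34012 = 1.8196 W/m².
N₂O: 0.120 × (√340 − √279) = 0.120 × (18.4391 − 16.7033) = 0.120 × 1.7358 = 0.2083 W/m².
CH₄: 0.036 × (√1973 − √692) = 0.036 × (44.4185 − 26.3059) = 0.036 × 18.1126 = 0.6521 W/m².
Total ΔF = 1.8196 + 0.2083 + 0.6521 = 2.6800 W/m².
ΔT = λ ΔF = 0.94 × 2.68 = 2.5192 K.

ΔF = 2.68 W/m²; ΔT = 2.52 K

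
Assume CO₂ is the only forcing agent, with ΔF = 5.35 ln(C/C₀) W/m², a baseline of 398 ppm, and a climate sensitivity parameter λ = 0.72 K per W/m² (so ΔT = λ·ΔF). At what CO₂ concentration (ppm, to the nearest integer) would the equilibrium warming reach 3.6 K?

C ≈ 1013 ppm

Required forcing: ΔF = ΔT/λ = 3.6/0.72 = 5.0000 W/m².
Then ln(C/398) = ΔF/5.35 = 5.0000/5.35 = 0.93458.
So C = 398 × e^0.93458 = 398 × 2.54614 = 1013.36 ppm.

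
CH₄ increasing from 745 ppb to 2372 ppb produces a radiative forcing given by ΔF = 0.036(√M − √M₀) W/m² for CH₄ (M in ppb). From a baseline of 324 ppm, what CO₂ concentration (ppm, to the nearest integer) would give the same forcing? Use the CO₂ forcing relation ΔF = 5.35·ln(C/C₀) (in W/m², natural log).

C ≈ 374 ppm

CH₄ forcing: 0.036 × (√2372 − √745) = 0.036 × (48.7032 − 27.2947) = 0.036 × 21.4085 = 0.77071 W/m².
Set 5.35 ln(C/324) = 0.77071: ln(C/324) = 0.77071/5.35 = 0.14406, so C = 324 × e^0.14406 = 324 × 1.15495 = 374.20 ppm.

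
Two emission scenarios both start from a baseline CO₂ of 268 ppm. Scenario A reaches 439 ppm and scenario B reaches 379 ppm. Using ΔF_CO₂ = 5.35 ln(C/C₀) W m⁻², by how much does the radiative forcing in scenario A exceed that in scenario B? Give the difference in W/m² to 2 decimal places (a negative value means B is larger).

ΔF_A − ΔF_B = 0.79 W/m²

ΔF_A = 5.35 ln(439/268) = 5.35 × 0.49351 = 2.6403 W/m².
ΔF_B = 5.35 ln(379/268) = 5.35 × 0.34655 = 1.8540 W/m².
Difference: 2.6403 − 1.8540 = 0.7863 W/m².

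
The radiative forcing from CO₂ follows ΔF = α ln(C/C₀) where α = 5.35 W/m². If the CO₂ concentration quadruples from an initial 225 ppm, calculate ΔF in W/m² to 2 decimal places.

ΔF = 7.42 W/m²

Because the forcing depends only on the ratio C/C₀, the initial concentration does not enter.
ΔF = 5.35 × ln(4) = 5.35 × 1.38629 = 7.4167 W/m².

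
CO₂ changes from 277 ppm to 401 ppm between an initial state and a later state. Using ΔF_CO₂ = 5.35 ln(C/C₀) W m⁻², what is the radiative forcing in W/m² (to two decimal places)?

ΔF = 1.98 W/m²

CO₂: 5.35 × ln(401/277) = 5.35 × ln(1.44765) = 5.35 × 0.36994 = 1.9792 W/m².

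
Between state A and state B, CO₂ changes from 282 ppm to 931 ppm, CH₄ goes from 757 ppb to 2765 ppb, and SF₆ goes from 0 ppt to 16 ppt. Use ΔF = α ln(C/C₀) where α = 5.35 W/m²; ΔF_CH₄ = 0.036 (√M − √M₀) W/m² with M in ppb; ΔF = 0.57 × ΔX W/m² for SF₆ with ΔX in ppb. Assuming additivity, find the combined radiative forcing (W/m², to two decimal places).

CO₂: 5.35 × ln(931/282) = 5.35 × ln(3.30142) = 5.35 × 1.19435 = 6.3898 W/m².
CH₄: 0.036 × (√2765 − √757) = 0.036 × (52.5833 − 27.5136) = 0.036 × 25.0697 = 0.9025 W/m².
SF₆: Δ = 16 − 0 = 16 ppt = 0.016 ppb; ΔF = 0.57 × 0.016 = 0.0091 W/m².
Total ΔF = 6.3898 + 0.9025 + 0.0091 = 7.3014 W/m².

ΔF = 7.30 W/m²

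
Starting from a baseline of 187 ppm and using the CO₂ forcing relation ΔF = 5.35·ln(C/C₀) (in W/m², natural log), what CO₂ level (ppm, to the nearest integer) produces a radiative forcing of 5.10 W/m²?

C ≈ 485 ppm

Set 5.35 ln(C/187) = 5.10, so ln(C/187) = 5.10/5.35 = 0.95327.
Then C/187 = e^0.95327 = 2.59418, giving C = 187 × 2.59418 = 485.11 ppm.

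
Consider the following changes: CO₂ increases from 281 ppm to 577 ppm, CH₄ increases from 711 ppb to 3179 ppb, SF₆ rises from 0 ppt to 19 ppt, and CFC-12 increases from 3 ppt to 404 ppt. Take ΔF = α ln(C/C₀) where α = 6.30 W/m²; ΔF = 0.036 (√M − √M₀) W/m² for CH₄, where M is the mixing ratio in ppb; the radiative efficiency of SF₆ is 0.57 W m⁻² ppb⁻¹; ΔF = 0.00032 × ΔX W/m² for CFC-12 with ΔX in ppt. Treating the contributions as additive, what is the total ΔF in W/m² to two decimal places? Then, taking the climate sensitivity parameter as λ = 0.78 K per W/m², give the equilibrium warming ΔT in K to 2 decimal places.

ΔF = 5.74 W/m²; ΔT = 4.48 K

CO₂: 6.30 × ln(577/281) = 6.30 × ln(2.05338) = 6.30 × 0.71949 = 4.5328 W/m².
CH₄: 0.036 × (√3179 − √711) = 0.036 × (56.3826 − 26.6646) = 0.036 × 29.7180 = 1.0698 W/m².
SF₆: Δ = 19 − 0 = 19 ppt = 0.019 ppb; ΔF = 0.57 × 0.019 = 0.0108 W/m².
CFC-12: ΔF = 0.00032 × (404 − 3) = 0.00032 × 401 = 0.1283 W/m².
Total ΔF = 4.5328 + 1.0698 + 0.0108 + 0.1283 = 5.7417 W/m².
ΔT = λ ΔF = 0.78 × 5.74 = 4.4772 K.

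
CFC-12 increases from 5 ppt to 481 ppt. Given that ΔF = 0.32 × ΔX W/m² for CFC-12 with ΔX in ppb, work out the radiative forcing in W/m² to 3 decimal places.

ΔF = 0.152 W/m²

CFC-12: Δ = 481 − 5 = 476 ppt = 0.476 ppb; ΔF = 0.32 × 0.476 = 0.1523 W/m².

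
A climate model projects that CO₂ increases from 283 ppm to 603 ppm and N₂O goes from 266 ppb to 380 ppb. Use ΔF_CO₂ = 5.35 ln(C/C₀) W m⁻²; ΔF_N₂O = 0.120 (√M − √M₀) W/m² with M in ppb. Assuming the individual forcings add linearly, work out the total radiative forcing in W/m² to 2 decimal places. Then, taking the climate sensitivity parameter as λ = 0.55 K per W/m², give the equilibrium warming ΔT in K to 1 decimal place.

ΔF = 4.43 W/m²; ΔT = 2.4 K

CO₂: 5.35 × ln(603/283) = 5.35 × ln(2.13074) = 5.35 × 0.75647 = 4.0471 W/m².
N₂O: 0.120 × (√380 − √266) = 0.120 × (19.4936 − 16.3095) = 0.120 × 3.1841 = 0.3821 W/m².
Total ΔF = 4.0471 + 0.3821 = 4.4292 W/m².
ΔT = λ ΔF = 0.55 × 4.43 = 2.4365 K.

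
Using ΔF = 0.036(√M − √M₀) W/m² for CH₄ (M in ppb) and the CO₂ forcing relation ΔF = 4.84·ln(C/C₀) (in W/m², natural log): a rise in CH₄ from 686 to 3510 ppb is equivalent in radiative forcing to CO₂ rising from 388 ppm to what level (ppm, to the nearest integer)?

C ≈ 496 ppm

CH₄ forcing: 0.036 × (√3510 − √686) = 0.036 × (59.2453 − 26.1916) = 0.036 × 33.0537 = 1.18993 W/m².
Set 4.84 ln(C/388) = 1.18993: ln(C/388) = 1.18993/4.84 = 0.24585, so C = 388 × e^0.24585 = 388 × 1.27871 = 496.14 ppm.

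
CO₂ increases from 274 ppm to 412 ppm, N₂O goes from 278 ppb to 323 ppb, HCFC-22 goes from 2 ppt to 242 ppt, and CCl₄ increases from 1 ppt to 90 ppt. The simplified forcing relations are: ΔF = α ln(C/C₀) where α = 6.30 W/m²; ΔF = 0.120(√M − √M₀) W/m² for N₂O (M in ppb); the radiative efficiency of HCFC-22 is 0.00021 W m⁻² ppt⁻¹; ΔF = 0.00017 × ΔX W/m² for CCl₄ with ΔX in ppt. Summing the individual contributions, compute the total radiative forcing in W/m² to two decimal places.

ΔF = 2.79 W/m²

CO₂: 6.30 × ln(412/274) = 6.30 × ln(1.50365) = 6.30 × 0.40790 = 2.5698 W/m².
N₂O: 0.120 × (√323 − √278) = 0.120 × (17.9722 − 16.6733) = 0.120 × 1.2989 = 0.1559 W/m².
HCFC-22: ΔF = 0.00021 × (242 − 2) = 0.00021 × 240 = 0.0504 W/m².
CCl₄: ΔF = 0.00017 × (90 − 1) = 0.00017 × 89 = 0.0151 W/m².
Total ΔF = 2.5698 + 0.1559 + 0.0504 + 0.0151 = 2.7912 W/m².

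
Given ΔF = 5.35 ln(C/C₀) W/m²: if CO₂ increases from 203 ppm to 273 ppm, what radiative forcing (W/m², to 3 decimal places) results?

ΔF = 1.585 W/m²

CO₂ absorption bands are partially saturated, so forcing scales with the logarithm of the concentration ratio.
CO₂: 5.35 × ln(273/203) = 5.35 × ln(1.34483) = 5.35 × 0.29627 = 1.5850 W/m².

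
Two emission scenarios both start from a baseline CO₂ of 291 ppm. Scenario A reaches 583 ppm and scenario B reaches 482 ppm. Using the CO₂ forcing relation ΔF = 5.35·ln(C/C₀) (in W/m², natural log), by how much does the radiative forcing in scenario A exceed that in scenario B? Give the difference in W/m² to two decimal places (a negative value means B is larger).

ΔF_A = 5.35 ln(583/291) = 5.35 × 0.69486 = 3.7175 W/m².
ΔF_B = 5.35 ln(482/291) = 5.35 × 0.50462 = 2.6997 W/m².
Difference: 3.7175 − 2.6997 = 1.0178 W/m².
(Equivalently, ΔF_A − ΔF_B = 5.35 ln(583/482) = 5.35 × 0.19024 = 1.0178 W/m².)

ΔF_A − ΔF_B = 1.02 W/m²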